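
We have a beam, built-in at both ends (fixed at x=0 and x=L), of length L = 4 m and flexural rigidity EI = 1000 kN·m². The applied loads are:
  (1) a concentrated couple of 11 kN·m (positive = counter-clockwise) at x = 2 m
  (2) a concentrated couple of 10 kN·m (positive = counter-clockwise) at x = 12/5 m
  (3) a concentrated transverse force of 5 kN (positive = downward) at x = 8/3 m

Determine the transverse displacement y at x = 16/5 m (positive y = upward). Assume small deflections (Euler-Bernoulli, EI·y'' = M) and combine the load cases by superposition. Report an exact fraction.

Load 1 — applied couple M₀=11 kN·m at a=2 m (b=L-a=2):
  y_1 = (R_Ax³/6 - M_Ax²/2 - M₀(x-a)²/2)/EI  [x>a] with R_A=33/8, M_A=11/4 = ((33/8)·(16/5)³/6 - (11/4)·(16/5)²/2 - 11·((16/5)-2)²/2)/1000 = 33/62500 m
Load 2 — applied couple M₀=10 kN·m at a=12/5 m (b=L-a=8/5):
  y_2 = (R_Ax³/6 - M_Ax²/2 - M₀(x-a)²/2)/EI  [x>a] with R_A=18/5, M_A=16/5 = ((18/5)·(16/5)³/6 - (16/5)·(16/5)²/2 - 10·((16/5)-(12/5))²/2)/1000 = 6/78125 m
Load 3 — point force P=5 kN at a=8/3 m (b=L-a=4/3):
  y_3 = -Pa²(L-x)²(3bL-(3b+a)(L-x))/(6L³EI)  [x>a] = -5·(8/3)²·(4-(16/5))²·(3·(4/3)·4-(3·(4/3)+(8/3))·(4-(16/5)))/(6·4³·1000) = -32/50625 m
Superposition: y = Σ y_i = -691/25312500 m ≈ -0.000027 m

y(16/5) = -691/25312500 m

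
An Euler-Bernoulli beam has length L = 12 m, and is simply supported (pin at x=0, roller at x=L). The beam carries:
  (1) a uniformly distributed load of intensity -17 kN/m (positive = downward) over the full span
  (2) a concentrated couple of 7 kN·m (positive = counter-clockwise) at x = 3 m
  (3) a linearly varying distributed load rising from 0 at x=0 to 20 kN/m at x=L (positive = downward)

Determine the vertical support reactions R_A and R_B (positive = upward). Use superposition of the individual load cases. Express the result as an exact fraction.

R_A = -737/12 kN, R_B = -271/12 kN

Load 1 — uniform load w=-17 kN/m over full span:
  R_A = wL/2 = (-17)·12/2 = -102 kN
  R_B = wL/2 = (-17)·12/2 = -102 kN
Load 2 — applied couple M₀=7 kN·m at a=3 m (b=L-a=9):
  R_A = M₀/L = 7/12 kN
  R_B = -M₀/L = -7/12 kN
Load 3 — triangular load w₀=20 kN/m (0→w₀ over full span):
  R_A = w₀L/6 = 20·12/6 = 40 kN
  R_B = w₀L/3 = 20·12/3 = 80 kN
Superposition: R_A = -737/12 kN, R_B = -271/12 kN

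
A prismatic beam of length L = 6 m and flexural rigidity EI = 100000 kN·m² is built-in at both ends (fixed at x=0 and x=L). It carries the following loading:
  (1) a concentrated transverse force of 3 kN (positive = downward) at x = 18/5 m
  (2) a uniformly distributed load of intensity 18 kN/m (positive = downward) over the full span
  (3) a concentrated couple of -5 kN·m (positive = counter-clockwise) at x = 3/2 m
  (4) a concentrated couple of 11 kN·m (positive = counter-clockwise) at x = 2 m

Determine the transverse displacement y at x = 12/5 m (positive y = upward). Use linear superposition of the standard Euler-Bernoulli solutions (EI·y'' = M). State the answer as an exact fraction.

Load 1 — point force P=3 kN at a=18/5 m (b=L-a=12/5):
  y_1 = -Pb²x²(3aL-(3a+b)x)/(6L³EI)  [x≤a] = -3·(12/5)²·(12/5)²·(3·(18/5)·6-(3·(18/5)+(12/5))·(12/5))/(6·6³·100000) = -1242/48828125 m
Load 2 — uniform load w=18 kN/m over full span:
  y_2 = -wx²(L-x)²/(24EI) = -18·(12/5)²·(6-(12/5))²/(24·100000) = -2187/3906250 m
Load 3 — applied couple M₀=-5 kN·m at a=3/2 m (b=L-a=9/2):
  y_3 = (R_Ax³/6 - M_Ax²/2 - M₀(x-a)²/2)/EI  [x>a] with R_A=-15/16, M_A=15/16 = ((-15/16)·(12/5)³/6 - (15/16)·(12/5)²/2 - (-5)·((12/5)-(3/2))²/2)/100000 = -567/20000000 m
Load 4 — applied couple M₀=11 kN·m at a=2 m (b=L-a=4):
  y_4 = (R_Ax³/6 - M_Ax²/2 - M₀(x-a)²/2)/EI  [x>a] with R_A=22/9, M_A=0 = ((22/9)·(12/5)³/6 - 0·(12/5)²/2 - 11·((12/5)-2)²/2)/100000 = 297/6250000 m
Superposition: y = Σ y_i = -7076727/12500000000 m ≈ -0.000566 m

y(12/5) = -7076727/12500000000 m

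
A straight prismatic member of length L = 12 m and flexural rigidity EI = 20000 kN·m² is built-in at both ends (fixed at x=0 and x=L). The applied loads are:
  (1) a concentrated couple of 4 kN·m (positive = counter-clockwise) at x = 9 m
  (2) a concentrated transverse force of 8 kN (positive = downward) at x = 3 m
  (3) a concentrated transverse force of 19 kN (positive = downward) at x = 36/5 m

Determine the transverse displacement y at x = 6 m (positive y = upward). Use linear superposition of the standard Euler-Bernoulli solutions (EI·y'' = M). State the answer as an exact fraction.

Load 1 — applied couple M₀=4 kN·m at a=9 m (b=L-a=3):
  y_1 = (R_Ax³/6 - M_Ax²/2)/EI  [x≤a] with R_A=3/8, M_A=5/4 = ((3/8)·6³/6 - (5/4)·6²/2)/20000 = -9/20000 m
Load 2 — point force P=8 kN at a=3 m (b=L-a=9):
  y_2 = -Pa²(L-x)²(3bL-(3b+a)(L-x))/(6L³EI)  [x>a] = -8·3²·(12-6)²·(3·9·12-(3·9+3)·(12-6))/(6·12³·20000) = -9/5000 m
Load 3 — point force P=19 kN at a=36/5 m (b=L-a=24/5):
  y_3 = -Pb²x²(3aL-(3a+b)x)/(6L³EI)  [x≤a] = -19·(24/5)²·6²·(3·(36/5)·12-(3·(36/5)+(24/5))·6)/(6·12³·20000) = -1197/156250 m
Superposition: y = Σ y_i = -24777/2500000 m ≈ -0.009911 m

y(6) = -24777/2500000 m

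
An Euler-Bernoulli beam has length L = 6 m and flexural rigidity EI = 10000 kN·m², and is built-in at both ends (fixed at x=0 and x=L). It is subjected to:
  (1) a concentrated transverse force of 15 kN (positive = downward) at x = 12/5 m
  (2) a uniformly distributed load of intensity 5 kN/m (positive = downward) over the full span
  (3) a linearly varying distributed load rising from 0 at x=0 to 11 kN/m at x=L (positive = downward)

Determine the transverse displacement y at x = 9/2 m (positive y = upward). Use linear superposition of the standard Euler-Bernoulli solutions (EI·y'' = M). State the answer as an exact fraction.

Load 1 — point force P=15 kN at a=12/5 m (b=L-a=18/5):
  y_1 = -Pa²(L-x)²(3bL-(3b+a)(L-x))/(6L³EI)  [x>a] = -15·(12/5)²·(6-(9/2))²·(3·(18/5)·6-(3·(18/5)+(12/5))·(6-(9/2)))/(6·6³·10000) = -27/40000 m
Load 2 — uniform load w=5 kN/m over full span:
  y_2 = -wx²(L-x)²/(24EI) = -5·(9/2)²·(6-(9/2))²/(24·10000) = -243/256000 m
Load 3 — triangular load w₀=11 kN/m (0→w₀ over full span):
  y_3 = -w₀x²(L-x)²(x+2L)/(120LEI) = -11·(9/2)²·(6-(9/2))²·((9/2)+2·6)/(120·6·10000) = -29403/25600000 m
Superposition: y = Σ y_i = -70983/25600000 m ≈ -0.002773 m

y(9/2) = -70983/25600000 m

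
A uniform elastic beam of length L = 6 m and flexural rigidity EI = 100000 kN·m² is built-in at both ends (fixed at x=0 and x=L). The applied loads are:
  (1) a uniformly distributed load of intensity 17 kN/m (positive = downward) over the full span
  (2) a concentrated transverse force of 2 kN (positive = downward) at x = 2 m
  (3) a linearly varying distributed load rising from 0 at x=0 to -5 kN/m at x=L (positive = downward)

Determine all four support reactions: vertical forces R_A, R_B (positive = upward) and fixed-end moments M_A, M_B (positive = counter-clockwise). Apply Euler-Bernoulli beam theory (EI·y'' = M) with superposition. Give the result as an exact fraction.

Load 1 — uniform load w=17 kN/m over full span:
  R_A = wL/2 = 17·6/2 = 51 kN
  M_A = wL²/12 = 17·6²/12 = 51 kN·m
  R_B = wL/2 = 17·6/2 = 51 kN
  M_B = -wL²/12 = -17·6²/12 = -51 kN·m
Load 2 — point force P=2 kN at a=2 m (b=L-a=4):
  R_A = Pb²(3a+b)/L³ = 2·4²·(3·2+4)/6³ = 40/27 kN
  M_A = Pab²/L² = 2·2·4²/6² = 16/9 kN·m
  R_B = Pa²(a+3b)/L³ = 2·2²·(2+3·4)/6³ = 14/27 kN
  M_B = -Pa²b/L² = -2·2²·4/6² = -8/9 kN·m
Load 3 — triangular load w₀=-5 kN/m (0→w₀ over full span):
  R_A = 3w₀L/20 = 3·(-5)·6/20 = -9/2 kN
  M_A = w₀L²/30 = (-5)·6²/30 = -6 kN·m
  R_B = 7w₀L/20 = 7·(-5)·6/20 = -21/2 kN
  M_B = -w₀L²/20 = -(-5)·6²/20 = 9 kN·m
Superposition: R_A = 2591/54 kN, M_A = 421/9 kN·m, R_B = 2215/54 kN, M_B = -386/9 kN·m

R_A = 2591/54 kN, M_A = 421/9 kN·m, R_B = 2215/54 kN, M_B = -386/9 kN·m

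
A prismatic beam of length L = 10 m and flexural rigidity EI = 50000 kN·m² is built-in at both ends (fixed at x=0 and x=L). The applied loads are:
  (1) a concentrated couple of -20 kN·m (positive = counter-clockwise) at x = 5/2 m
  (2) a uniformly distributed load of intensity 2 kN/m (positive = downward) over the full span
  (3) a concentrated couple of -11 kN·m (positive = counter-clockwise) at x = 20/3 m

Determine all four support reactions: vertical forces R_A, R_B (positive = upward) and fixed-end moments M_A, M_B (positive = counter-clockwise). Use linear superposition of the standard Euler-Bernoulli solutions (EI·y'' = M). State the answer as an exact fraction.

R_A = 377/60 kN, M_A = 67/4 kN·m, R_B = 823/60 kN, M_B = -275/12 kN·m

Load 1 — applied couple M₀=-20 kN·m at a=5/2 m (b=L-a=15/2):
  R_A = 6M₀ab/L³ = 6·(-20)·(5/2)·(15/2)/10³ = -9/4 kN
  M_A = M₀b(2a-b)/L² = (-20)·(15/2)·(2·(5/2)-(15/2))/10² = 15/4 kN·m
  R_B = -6M₀ab/L³ = -6·(-20)·(5/2)·(15/2)/10³ = 9/4 kN
  M_B = M₀a(2b-a)/L² = (-20)·(5/2)·(2·(15/2)-(5/2))/10² = -25/4 kN·m
Load 2 — uniform load w=2 kN/m over full span:
  R_A = wL/2 = 2·10/2 = 10 kN
  M_A = wL²/12 = 2·10²/12 = 50/3 kN·m
  R_B = wL/2 = 2·10/2 = 10 kN
  M_B = -wL²/12 = -2·10²/12 = -50/3 kN·m
Load 3 — applied couple M₀=-11 kN·m at a=20/3 m (b=L-a=10/3):
  R_A = 6M₀ab/L³ = 6·(-11)·(20/3)·(10/3)/10³ = -22/15 kN
  M_A = M₀b(2a-b)/L² = (-11)·(10/3)·(2·(20/3)-(10/3))/10² = -11/3 kN·m
  R_B = -6M₀ab/L³ = -6·(-11)·(20/3)·(10/3)/10³ = 22/15 kN
  M_B = M₀a(2b-a)/L² = (-11)·(20/3)·(2·(10/3)-(20/3))/10² = 0 kN·m
Superposition: R_A = 377/60 kN, M_A = 67/4 kN·m, R_B = 823/60 kN, M_B = -275/12 kN·m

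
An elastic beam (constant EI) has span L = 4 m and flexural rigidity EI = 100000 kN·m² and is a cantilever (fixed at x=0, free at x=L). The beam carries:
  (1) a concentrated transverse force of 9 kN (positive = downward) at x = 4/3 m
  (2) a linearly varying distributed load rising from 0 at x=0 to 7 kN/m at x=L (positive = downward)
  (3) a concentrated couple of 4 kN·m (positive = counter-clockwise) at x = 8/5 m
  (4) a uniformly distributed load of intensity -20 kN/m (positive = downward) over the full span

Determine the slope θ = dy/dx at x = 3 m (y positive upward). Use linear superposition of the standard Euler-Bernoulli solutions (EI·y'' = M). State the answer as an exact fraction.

θ(3) = 24559/16000000 rad

Load 1 — point force P=9 kN at a=4/3 m (b=L-a=8/3):
  θ_1 = -Pa²/(2EI)  [x>a] = -9·(4/3)²/(2·100000) = -1/12500 rad
Load 2 — triangular load w₀=7 kN/m (0→w₀ over full span):
  θ_2 = (w₀Lx²/4-w₀L²x/3-w₀x⁴/(24L))/EI = (7·4·3²/4-7·4²·3/3-7·3⁴/(24·4))/100000 = -1757/3200000 rad
Load 3 — applied couple M₀=4 kN·m at a=8/5 m (b=L-a=12/5):
  θ_3 = M₀a/EI  [x>a] = 4·(8/5)/100000 = 1/15625 rad
Load 4 — uniform load w=-20 kN/m over full span:
  θ_4 = -wx(x²-3Lx+3L²)/(6EI) = -(-20)·3·(3²-3·4·3+3·4²)/(6·100000) = 21/10000 rad
Superposition: θ = Σ θ_i = 24559/16000000 rad ≈ 0.001535 rad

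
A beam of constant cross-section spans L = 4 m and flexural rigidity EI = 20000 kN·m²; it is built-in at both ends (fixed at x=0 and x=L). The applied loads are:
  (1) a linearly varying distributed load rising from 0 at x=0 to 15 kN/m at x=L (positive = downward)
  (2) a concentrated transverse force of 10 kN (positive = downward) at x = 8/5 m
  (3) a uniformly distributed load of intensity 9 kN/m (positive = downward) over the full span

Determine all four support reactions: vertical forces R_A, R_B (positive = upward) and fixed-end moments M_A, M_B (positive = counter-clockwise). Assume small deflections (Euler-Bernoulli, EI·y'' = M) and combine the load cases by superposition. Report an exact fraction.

R_A = 837/25 kN, M_A = 644/25 kN·m, R_B = 1063/25 kN, M_B = -696/25 kN·m

Load 1 — triangular load w₀=15 kN/m (0→w₀ over full span):
  R_A = 3w₀L/20 = 3·15·4/20 = 9 kN
  M_A = w₀L²/30 = 15·4²/30 = 8 kN·m
  R_B = 7w₀L/20 = 7·15·4/20 = 21 kN
  M_B = -w₀L²/20 = -15·4²/20 = -12 kN·m
Load 2 — point force P=10 kN at a=8/5 m (b=L-a=12/5):
  R_A = Pb²(3a+b)/L³ = 10·(12/5)²·(3·(8/5)+(12/5))/4³ = 162/25 kN
  M_A = Pab²/L² = 10·(8/5)·(12/5)²/4² = 144/25 kN·m
  R_B = Pa²(a+3b)/L³ = 10·(8/5)²·((8/5)+3·(12/5))/4³ = 88/25 kN
  M_B = -Pa²b/L² = -10·(8/5)²·(12/5)/4² = -96/25 kN·m
Load 3 — uniform load w=9 kN/m over full span:
  R_A = wL/2 = 9·4/2 = 18 kN
  M_A = wL²/12 = 9·4²/12 = 12 kN·m
  R_B = wL/2 = 9·4/2 = 18 kN
  M_B = -wL²/12 = -9·4²/12 = -12 kN·m
Superposition: R_A = 837/25 kN, M_A = 644/25 kN·m, R_B = 1063/25 kN, M_B = -696/25 kN·m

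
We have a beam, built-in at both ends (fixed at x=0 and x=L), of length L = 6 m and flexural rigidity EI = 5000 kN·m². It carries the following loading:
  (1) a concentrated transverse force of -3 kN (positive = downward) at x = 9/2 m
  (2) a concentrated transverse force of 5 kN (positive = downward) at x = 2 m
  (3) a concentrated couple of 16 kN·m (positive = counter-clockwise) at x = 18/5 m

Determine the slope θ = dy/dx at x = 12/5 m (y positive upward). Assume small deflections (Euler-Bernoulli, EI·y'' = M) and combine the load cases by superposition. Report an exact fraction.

θ(12/5) = -4769/25000000 rad

Load 1 — point force P=-3 kN at a=9/2 m (b=L-a=3/2):
  θ_1 = -Pb²x(2aL-(3a+b)x)/(2L³EI)  [x≤a] = -(-3)·(3/2)²·(12/5)·(2·(9/2)·6-(3·(9/2)+(3/2))·(12/5))/(2·6³·5000) = 27/200000 rad
Load 2 — point force P=5 kN at a=2 m (b=L-a=4):
  θ_2 = Pa²(L-x)(2bL-(3b+a)(L-x))/(2L³EI)  [x>a] = 5·2²·(6-(12/5))·(2·4·6-(3·4+2)·(6-(12/5)))/(2·6³·5000) = -1/12500 rad
Load 3 — applied couple M₀=16 kN·m at a=18/5 m (b=L-a=12/5):
  θ_3 = (R_Ax²/2 - M_Ax)/EI  [x≤a] with R_A=96/25, M_A=128/25 = ((96/25)·(12/5)²/2 - (128/25)·(12/5))/5000 = -96/390625 rad
Superposition: θ = Σ θ_i = -4769/25000000 rad ≈ -0.000191 rad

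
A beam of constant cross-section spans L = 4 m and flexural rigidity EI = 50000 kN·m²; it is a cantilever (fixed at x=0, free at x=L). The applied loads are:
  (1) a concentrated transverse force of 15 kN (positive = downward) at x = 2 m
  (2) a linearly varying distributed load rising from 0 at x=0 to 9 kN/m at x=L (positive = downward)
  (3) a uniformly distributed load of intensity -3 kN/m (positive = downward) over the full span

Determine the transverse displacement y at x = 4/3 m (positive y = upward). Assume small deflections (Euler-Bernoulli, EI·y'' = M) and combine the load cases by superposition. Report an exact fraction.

y(4/3) = -997/1265625 m

Load 1 — point force P=15 kN at a=2 m (b=L-a=2):
  y_1 = -Px²(3a-x)/(6EI)  [x≤a] = -15·(4/3)²·(3·2-(4/3))/(6·50000) = -7/16875 m
Load 2 — triangular load w₀=9 kN/m (0→w₀ over full span):
  y_2 = (w₀Lx³/12-w₀L²x²/6-w₀x⁵/(120L))/EI = (9·4·(4/3)³/12-9·4²·(4/3)²/6-9·(4/3)⁵/(120·4))/50000 = -902/1265625 m
Load 3 — uniform load w=-3 kN/m over full span:
  y_3 = -wx²(x²-4Lx+6L²)/(24EI) = -(-3)·(4/3)²·((4/3)²-4·4·(4/3)+6·4²)/(24·50000) = 86/253125 m
Superposition: y = Σ y_i = -997/1265625 m ≈ -0.000788 m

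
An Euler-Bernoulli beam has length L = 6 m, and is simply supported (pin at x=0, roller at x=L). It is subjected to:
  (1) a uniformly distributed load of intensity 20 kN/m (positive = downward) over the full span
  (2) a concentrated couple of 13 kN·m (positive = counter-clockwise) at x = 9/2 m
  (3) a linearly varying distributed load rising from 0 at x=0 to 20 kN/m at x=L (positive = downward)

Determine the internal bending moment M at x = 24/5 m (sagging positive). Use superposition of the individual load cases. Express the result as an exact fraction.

Load 1 — uniform load w=20 kN/m over full span:
  M_1 = wx(L-x)/2 = 20·(24/5)·(6-(24/5))/2 = 288/5 kN·m
Load 2 — applied couple M₀=13 kN·m at a=9/2 m (b=L-a=3/2):
  M_2 = M₀x/L - M₀  [x>a] = 13·(24/5)/6 - 13 = -13/5 kN·m
Load 3 — triangular load w₀=20 kN/m (0→w₀ over full span):
  M_3 = w₀Lx/6 - w₀x³/(6L) = 20·6·(24/5)/6 - 20·(24/5)³/(6·6) = 864/25 kN·m
Superposition: M = Σ M_i = 2239/25 kN·m ≈ 89.560000 kN·m

M(24/5) = 2239/25 kN·m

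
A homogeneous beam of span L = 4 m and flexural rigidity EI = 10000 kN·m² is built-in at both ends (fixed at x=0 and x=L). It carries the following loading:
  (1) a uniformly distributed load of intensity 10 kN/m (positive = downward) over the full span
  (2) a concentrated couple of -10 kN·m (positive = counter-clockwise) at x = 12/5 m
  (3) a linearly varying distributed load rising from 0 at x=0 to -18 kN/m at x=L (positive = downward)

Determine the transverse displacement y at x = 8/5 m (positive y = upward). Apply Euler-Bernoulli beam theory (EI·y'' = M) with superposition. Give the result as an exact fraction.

Load 1 — uniform load w=10 kN/m over full span:
  y_1 = -wx²(L-x)²/(24EI) = -10·(8/5)²·(4-(8/5))²/(24·10000) = -48/78125 m
Load 2 — applied couple M₀=-10 kN·m at a=12/5 m (b=L-a=8/5):
  y_2 = (R_Ax³/6 - M_Ax²/2)/EI  [x≤a] with R_A=-18/5, M_A=-16/5 = ((-18/5)·(8/5)³/6 - (-16/5)·(8/5)²/2)/10000 = 64/390625 m
Load 3 — triangular load w₀=-18 kN/m (0→w₀ over full span):
  y_3 = -w₀x²(L-x)²(x+2L)/(120LEI) = -(-18)·(8/5)²·(4-(8/5))²·((8/5)+2·4)/(120·4·10000) = 5184/9765625 m
Superposition: y = Σ y_i = 784/9765625 m ≈ 0.000080 m

y(8/5) = 784/9765625 m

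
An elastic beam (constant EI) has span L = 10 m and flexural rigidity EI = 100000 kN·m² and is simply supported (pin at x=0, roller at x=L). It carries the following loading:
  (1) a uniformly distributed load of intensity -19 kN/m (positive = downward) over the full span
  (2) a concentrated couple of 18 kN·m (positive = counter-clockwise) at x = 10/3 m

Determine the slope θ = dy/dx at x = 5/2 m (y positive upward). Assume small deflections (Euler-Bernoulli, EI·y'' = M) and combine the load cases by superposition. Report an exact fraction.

Load 1 — uniform load w=-19 kN/m over full span:
  θ_1 = -w(L³-6Lx²+4x³)/(24EI) = -(-19)·(10³-6·10·(5/2)²+4·(5/2)³)/(24·100000) = 209/38400 rad
Load 2 — applied couple M₀=18 kN·m at a=10/3 m (b=L-a=20/3):
  θ_2 = (M₀x²/(2L)+C₁)/EI  [x≤a] with C₁=M₀(3b²-L²)/(6L)=10 = (18·(5/2)²/(2·10)+10)/100000 = 1/6400 rad
Superposition: θ = Σ θ_i = 43/7680 rad ≈ 0.005599 rad

θ(5/2) = 43/7680 rad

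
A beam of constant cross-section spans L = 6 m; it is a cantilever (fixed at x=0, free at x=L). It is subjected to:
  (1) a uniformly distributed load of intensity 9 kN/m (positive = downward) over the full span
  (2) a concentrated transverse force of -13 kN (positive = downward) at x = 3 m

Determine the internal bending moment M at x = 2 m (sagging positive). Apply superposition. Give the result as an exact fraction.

M(2) = -59 kN·m

Load 1 — uniform load w=9 kN/m over full span:
  M_1 = -w(L-x)²/2 = -9·(6-2)²/2 = -72 kN·m
Load 2 — point force P=-13 kN at a=3 m (b=L-a=3):
  M_2 = -P(a-x)  [x≤a] = -(-13)·(3-2) = 13 kN·m
Superposition: M = Σ M_i = -59 kN·m ≈ -59.000000 kN·m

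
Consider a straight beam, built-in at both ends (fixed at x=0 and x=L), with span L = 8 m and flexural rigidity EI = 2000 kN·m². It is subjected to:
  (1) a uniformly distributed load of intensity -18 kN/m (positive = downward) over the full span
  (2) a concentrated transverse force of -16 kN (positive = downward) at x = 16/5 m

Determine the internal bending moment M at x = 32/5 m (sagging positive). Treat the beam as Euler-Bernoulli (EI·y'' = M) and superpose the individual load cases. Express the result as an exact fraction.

M(32/5) = 4448/625 kN·m

Load 1 — uniform load w=-18 kN/m over full span:
  M_1 = wLx/2 - wL²/12 - wx²/2 = (-18)·8·(32/5)/2 - (-18)·8²/12 - (-18)·(32/5)²/2 = 96/25 kN·m
Load 2 — point force P=-16 kN at a=16/5 m (b=L-a=24/5):
  M_2 = Pa²(a+3b)(L-x)/L³ - Pa²b/L²  [x>a] = (-16)·(16/5)²·((16/5)+3·(24/5))·(8-(32/5))/8³ - (-16)·(16/5)²·(24/5)/8² = 2048/625 kN·m
Superposition: M = Σ M_i = 4448/625 kN·m ≈ 7.116800 kN·m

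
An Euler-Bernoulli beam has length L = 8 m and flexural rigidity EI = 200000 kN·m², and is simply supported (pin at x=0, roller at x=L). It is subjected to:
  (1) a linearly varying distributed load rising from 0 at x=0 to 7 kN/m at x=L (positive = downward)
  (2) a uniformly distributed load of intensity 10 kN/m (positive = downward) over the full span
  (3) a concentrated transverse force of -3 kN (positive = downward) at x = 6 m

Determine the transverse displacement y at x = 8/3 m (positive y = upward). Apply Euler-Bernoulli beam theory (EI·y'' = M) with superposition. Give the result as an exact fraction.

Load 1 — triangular load w₀=7 kN/m (0→w₀ over full span):
  y_1 = -w₀x(7L⁴-10L²x²+3x⁴)/(360LEI) = -7·(8/3)·(7·8⁴-10·8²·(8/3)²+3·(8/3)⁴)/(360·8·200000) = -1792/2278125 m
Load 2 — uniform load w=10 kN/m over full span:
  y_2 = -wx(L³-2Lx²+x³)/(24EI) = -10·(8/3)·(8³-2·8·(8/3)²+(8/3)³)/(24·200000) = -352/151875 m
Load 3 — point force P=-3 kN at a=6 m (b=L-a=2):
  y_3 = -Pbx(L²-b²-x²)/(6LEI)  [x≤a] = -(-3)·2·(8/3)·(8²-2²-(8/3)²)/(6·8·200000) = 119/1350000 m
Superposition: y = Σ y_i = -109939/36450000 m ≈ -0.003016 m

y(8/3) = -109939/36450000 m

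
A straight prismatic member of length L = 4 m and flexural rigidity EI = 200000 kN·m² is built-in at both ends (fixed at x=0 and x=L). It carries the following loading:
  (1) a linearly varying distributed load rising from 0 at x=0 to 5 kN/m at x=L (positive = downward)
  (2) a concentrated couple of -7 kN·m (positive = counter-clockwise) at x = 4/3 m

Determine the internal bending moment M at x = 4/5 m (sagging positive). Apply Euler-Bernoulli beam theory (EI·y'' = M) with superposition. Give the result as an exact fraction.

Load 1 — triangular load w₀=5 kN/m (0→w₀ over full span):
  M_1 = 3w₀Lx/20 - w₀L²/30 - w₀x³/(6L) = 3·5·4·(4/5)/20 - 5·4²/30 - 5·(4/5)³/(6·4) = -28/75 kN·m
Load 2 — applied couple M₀=-7 kN·m at a=4/3 m (b=L-a=8/3):
  M_2 = R_Ax - M_A  [x≤a] with R_A=-7/3, M_A=0 = (-7/3)·(4/5) - 0 = -28/15 kN·m
Superposition: M = Σ M_i = -56/25 kN·m ≈ -2.240000 kN·m

M(4/5) = -56/25 kN·m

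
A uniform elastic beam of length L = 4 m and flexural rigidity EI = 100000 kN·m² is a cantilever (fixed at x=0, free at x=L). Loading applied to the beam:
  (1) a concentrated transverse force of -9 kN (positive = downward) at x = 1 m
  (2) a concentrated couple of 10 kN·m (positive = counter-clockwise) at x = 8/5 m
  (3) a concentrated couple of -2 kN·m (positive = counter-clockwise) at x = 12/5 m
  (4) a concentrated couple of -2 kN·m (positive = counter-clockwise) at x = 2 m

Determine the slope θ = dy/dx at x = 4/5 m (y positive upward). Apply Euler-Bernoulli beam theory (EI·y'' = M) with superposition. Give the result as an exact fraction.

θ(4/5) = 57/625000 rad

Load 1 — point force P=-9 kN at a=1 m (b=L-a=3):
  θ_1 = -Px(2a-x)/(2EI)  [x≤a] = -(-9)·(4/5)·(2·1-(4/5))/(2·100000) = 27/625000 rad
Load 2 — applied couple M₀=10 kN·m at a=8/5 m (b=L-a=12/5):
  θ_2 = M₀x/EI  [x≤a] = 10·(4/5)/100000 = 1/12500 rad
Load 3 — applied couple M₀=-2 kN·m at a=12/5 m (b=L-a=8/5):
  θ_3 = M₀x/EI  [x≤a] = (-2)·(4/5)/100000 = -1/62500 rad
Load 4 — applied couple M₀=-2 kN·m at a=2 m (b=L-a=2):
  θ_4 = M₀x/EI  [x≤a] = (-2)·(4/5)/100000 = -1/62500 rad
Superposition: θ = Σ θ_i = 57/625000 rad ≈ 0.000091 rad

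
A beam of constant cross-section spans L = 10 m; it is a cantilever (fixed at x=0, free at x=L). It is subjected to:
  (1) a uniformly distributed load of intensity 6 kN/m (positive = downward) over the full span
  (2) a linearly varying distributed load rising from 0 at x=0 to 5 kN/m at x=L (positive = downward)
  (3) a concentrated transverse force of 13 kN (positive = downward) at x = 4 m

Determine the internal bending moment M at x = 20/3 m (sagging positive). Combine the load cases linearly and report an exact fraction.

Load 1 — uniform load w=6 kN/m over full span:
  M_1 = -w(L-x)²/2 = -6·(10-(20/3))²/2 = -100/3 kN·m
Load 2 — triangular load w₀=5 kN/m (0→w₀ over full span):
  M_2 = w₀Lx/2 - w₀L²/3 - w₀x³/(6L) = 5·10·(20/3)/2 - 5·10²/3 - 5·(20/3)³/(6·10) = -2000/81 kN·m
Load 3 — point force P=13 kN at a=4 m (b=L-a=6):
  M_3 = 0  [x>a] = 0 kN·m
Superposition: M = Σ M_i = -4700/81 kN·m ≈ -58.024691 kN·m

M(20/3) = -4700/81 kN·m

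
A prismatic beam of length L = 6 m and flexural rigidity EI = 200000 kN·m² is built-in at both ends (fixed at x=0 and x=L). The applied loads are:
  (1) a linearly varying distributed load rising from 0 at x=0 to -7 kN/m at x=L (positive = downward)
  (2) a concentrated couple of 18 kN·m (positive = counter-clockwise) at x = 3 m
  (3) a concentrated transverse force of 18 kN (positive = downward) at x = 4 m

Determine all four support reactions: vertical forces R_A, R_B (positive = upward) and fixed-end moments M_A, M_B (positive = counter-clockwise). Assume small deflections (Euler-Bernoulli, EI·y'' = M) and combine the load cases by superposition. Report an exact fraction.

R_A = 43/15 kN, M_A = 41/10 kN·m, R_B = -88/15 kN, M_B = 11/10 kN·m

Load 1 — triangular load w₀=-7 kN/m (0→w₀ over full span):
  R_A = 3w₀L/20 = 3·(-7)·6/20 = -63/10 kN
  M_A = w₀L²/30 = (-7)·6²/30 = -42/5 kN·m
  R_B = 7w₀L/20 = 7·(-7)·6/20 = -147/10 kN
  M_B = -w₀L²/20 = -(-7)·6²/20 = 63/5 kN·m
Load 2 — applied couple M₀=18 kN·m at a=3 m (b=L-a=3):
  R_A = 6M₀ab/L³ = 6·18·3·3/6³ = 9/2 kN
  M_A = M₀b(2a-b)/L² = 18·3·(2·3-3)/6² = 9/2 kN·m
  R_B = -6M₀ab/L³ = -6·18·3·3/6³ = -9/2 kN
  M_B = M₀a(2b-a)/L² = 18·3·(2·3-3)/6² = 9/2 kN·m
Load 3 — point force P=18 kN at a=4 m (b=L-a=2):
  R_A = Pb²(3a+b)/L³ = 18·2²·(3·4+2)/6³ = 14/3 kN
  M_A = Pab²/L² = 18·4·2²/6² = 8 kN·m
  R_B = Pa²(a+3b)/L³ = 18·4²·(4+3·2)/6³ = 40/3 kN
  M_B = -Pa²b/L² = -18·4²·2/6² = -16 kN·m
Superposition: R_A = 43/15 kN, M_A = 41/10 kN·m, R_B = -88/15 kN, M_B = 11/10 kN·m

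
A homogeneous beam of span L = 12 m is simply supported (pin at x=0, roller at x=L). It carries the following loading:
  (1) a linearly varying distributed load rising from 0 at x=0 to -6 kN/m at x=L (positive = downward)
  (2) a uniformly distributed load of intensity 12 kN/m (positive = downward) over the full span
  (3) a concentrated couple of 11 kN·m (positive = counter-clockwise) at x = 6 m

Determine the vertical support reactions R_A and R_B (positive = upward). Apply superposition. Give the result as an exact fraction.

R_A = 731/12 kN, R_B = 565/12 kN

Load 1 — triangular load w₀=-6 kN/m (0→w₀ over full span):
  R_A = w₀L/6 = (-6)·12/6 = -12 kN
  R_B = w₀L/3 = (-6)·12/3 = -24 kN
Load 2 — uniform load w=12 kN/m over full span:
  R_A = wL/2 = 12·12/2 = 72 kN
  R_B = wL/2 = 12·12/2 = 72 kN
Load 3 — applied couple M₀=11 kN·m at a=6 m (b=L-a=6):
  R_A = M₀/L = 11/12 kN
  R_B = -M₀/L = -11/12 kN
Superposition: R_A = 731/12 kN, R_B = 565/12 kN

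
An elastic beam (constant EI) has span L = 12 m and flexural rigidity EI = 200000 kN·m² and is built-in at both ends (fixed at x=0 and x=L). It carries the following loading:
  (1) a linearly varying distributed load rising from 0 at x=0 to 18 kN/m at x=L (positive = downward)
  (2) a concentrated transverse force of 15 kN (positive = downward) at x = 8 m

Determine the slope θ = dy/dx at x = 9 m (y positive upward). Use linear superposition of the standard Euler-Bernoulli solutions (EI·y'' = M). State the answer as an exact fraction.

θ(9) = 12363/16000000 rad

Load 1 — triangular load w₀=18 kN/m (0→w₀ over full span):
  θ_1 = -w₀(2x(L-x)(L-2x)(x+2L)+x²(L-x)²)/(120LEI) = -18·(2·9·(12-9)·(12-2·9)·(9+2·12)+9²·(12-9)²)/(120·12·200000) = 9963/16000000 rad
Load 2 — point force P=15 kN at a=8 m (b=L-a=4):
  θ_2 = Pa²(L-x)(2bL-(3b+a)(L-x))/(2L³EI)  [x>a] = 15·8²·(12-9)·(2·4·12-(3·4+8)·(12-9))/(2·12³·200000) = 3/20000 rad
Superposition: θ = Σ θ_i = 12363/16000000 rad ≈ 0.000773 rad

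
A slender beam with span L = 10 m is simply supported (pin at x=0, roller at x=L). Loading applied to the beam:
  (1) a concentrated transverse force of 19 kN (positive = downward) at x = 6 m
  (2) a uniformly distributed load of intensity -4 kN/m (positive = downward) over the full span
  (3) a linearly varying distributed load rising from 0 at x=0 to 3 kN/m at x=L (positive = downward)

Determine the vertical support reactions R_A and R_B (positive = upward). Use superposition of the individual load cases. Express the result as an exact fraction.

Load 1 — point force P=19 kN at a=6 m (b=L-a=4):
  R_A = Pb/L = 19·4/10 = 38/5 kN
  R_B = Pa/L = 19·6/10 = 57/5 kN
Load 2 — uniform load w=-4 kN/m over full span:
  R_A = wL/2 = (-4)·10/2 = -20 kN
  R_B = wL/2 = (-4)·10/2 = -20 kN
Load 3 — triangular load w₀=3 kN/m (0→w₀ over full span):
  R_A = w₀L/6 = 3·10/6 = 5 kN
  R_B = w₀L/3 = 3·10/3 = 10 kN
Superposition: R_A = -37/5 kN, R_B = 7/5 kN

R_A = -37/5 kN, R_B = 7/5 kN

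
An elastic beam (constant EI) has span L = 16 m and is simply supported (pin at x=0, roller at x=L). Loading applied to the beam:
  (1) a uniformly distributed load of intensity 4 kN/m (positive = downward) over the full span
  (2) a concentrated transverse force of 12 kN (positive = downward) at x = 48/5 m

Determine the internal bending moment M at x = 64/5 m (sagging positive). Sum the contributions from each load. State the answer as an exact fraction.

Load 1 — uniform load w=4 kN/m over full span:
  M_1 = wx(L-x)/2 = 4·(64/5)·(16-(64/5))/2 = 2048/25 kN·m
Load 2 — point force P=12 kN at a=48/5 m (b=L-a=32/5):
  M_2 = Pa(L-x)/L  [x>a] = 12·(48/5)·(16-(64/5))/16 = 576/25 kN·m
Superposition: M = Σ M_i = 2624/25 kN·m ≈ 104.960000 kN·m

M(64/5) = 2624/25 kN·m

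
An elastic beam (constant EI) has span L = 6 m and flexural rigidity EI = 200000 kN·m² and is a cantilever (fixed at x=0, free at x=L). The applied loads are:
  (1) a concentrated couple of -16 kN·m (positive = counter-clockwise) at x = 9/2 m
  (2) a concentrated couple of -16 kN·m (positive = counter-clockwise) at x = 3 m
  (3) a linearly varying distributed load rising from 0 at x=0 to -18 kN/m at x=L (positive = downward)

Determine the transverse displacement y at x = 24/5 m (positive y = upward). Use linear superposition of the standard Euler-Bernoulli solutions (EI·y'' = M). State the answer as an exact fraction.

y(24/5) = 9489789/1562500000 m

Load 1 — applied couple M₀=-16 kN·m at a=9/2 m (b=L-a=3/2):
  y_1 = M₀a(2x-a)/(2EI)  [x>a] = (-16)·(9/2)·(2·(24/5)-(9/2))/(2·200000) = -459/500000 m
Load 2 — applied couple M₀=-16 kN·m at a=3 m (b=L-a=3):
  y_2 = M₀a(2x-a)/(2EI)  [x>a] = (-16)·3·(2·(24/5)-3)/(2·200000) = -99/125000 m
Load 3 — triangular load w₀=-18 kN/m (0→w₀ over full span):
  y_3 = (w₀Lx³/12-w₀L²x²/6-w₀x⁵/(120L))/EI = ((-18)·6·(24/5)³/12-(-18)·6²·(24/5)²/6-(-18)·(24/5)⁵/(120·6))/200000 = 380052/48828125 m
Superposition: y = Σ y_i = 9489789/1562500000 m ≈ 0.006073 m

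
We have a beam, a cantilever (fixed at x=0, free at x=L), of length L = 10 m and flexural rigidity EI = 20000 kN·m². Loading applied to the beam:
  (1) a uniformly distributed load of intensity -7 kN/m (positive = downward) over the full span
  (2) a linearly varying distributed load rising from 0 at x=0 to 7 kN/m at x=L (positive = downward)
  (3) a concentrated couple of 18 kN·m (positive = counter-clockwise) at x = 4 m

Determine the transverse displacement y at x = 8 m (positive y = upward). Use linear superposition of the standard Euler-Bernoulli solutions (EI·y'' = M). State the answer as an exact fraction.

Load 1 — uniform load w=-7 kN/m over full span:
  y_1 = -wx²(x²-4Lx+6L²)/(24EI) = -(-7)·8²·(8²-4·10·8+6·10²)/(24·20000) = 602/1875 m
Load 2 — triangular load w₀=7 kN/m (0→w₀ over full span):
  y_2 = (w₀Lx³/12-w₀L²x²/6-w₀x⁵/(120L))/EI = (7·10·8³/12-7·10²·8²/6-7·8⁵/(120·10))/20000 = -10948/46875 m
Load 3 — applied couple M₀=18 kN·m at a=4 m (b=L-a=6):
  y_3 = M₀a(2x-a)/(2EI)  [x>a] = 18·4·(2·8-4)/(2·20000) = 27/1250 m
Superposition: y = Σ y_i = 10229/93750 m ≈ 0.109109 m

y(8) = 10229/93750 m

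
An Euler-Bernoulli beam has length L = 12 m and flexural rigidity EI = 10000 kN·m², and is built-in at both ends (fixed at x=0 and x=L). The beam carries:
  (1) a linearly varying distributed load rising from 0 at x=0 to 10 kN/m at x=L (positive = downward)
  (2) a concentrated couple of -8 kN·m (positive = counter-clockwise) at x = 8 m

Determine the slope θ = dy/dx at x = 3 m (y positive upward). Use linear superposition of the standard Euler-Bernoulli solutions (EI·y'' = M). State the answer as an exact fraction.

θ(3) = -989/160000 rad

Load 1 — triangular load w₀=10 kN/m (0→w₀ over full span):
  θ_1 = -w₀(2x(L-x)(L-2x)(x+2L)+x²(L-x)²)/(120LEI) = -10·(2·3·(12-3)·(12-2·3)·(3+2·12)+3²·(12-3)²)/(120·12·10000) = -1053/160000 rad
Load 2 — applied couple M₀=-8 kN·m at a=8 m (b=L-a=4):
  θ_2 = (R_Ax²/2 - M_Ax)/EI  [x≤a] with R_A=-8/9, M_A=-8/3 = ((-8/9)·3²/2 - (-8/3)·3)/10000 = 1/2500 rad
Superposition: θ = Σ θ_i = -989/160000 rad ≈ -0.006181 rad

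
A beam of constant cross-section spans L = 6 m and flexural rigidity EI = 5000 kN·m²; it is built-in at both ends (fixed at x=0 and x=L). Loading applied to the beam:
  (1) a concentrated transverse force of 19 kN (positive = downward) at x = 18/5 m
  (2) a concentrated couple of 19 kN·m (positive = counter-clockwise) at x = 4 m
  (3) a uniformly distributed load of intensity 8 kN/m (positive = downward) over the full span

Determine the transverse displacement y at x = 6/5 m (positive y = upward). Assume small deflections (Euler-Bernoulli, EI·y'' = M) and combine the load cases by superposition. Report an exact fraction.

y(6/5) = -159037/39062500 m

Load 1 — point force P=19 kN at a=18/5 m (b=L-a=12/5):
  y_1 = -Pb²x²(3aL-(3a+b)x)/(6L³EI)  [x≤a] = -19·(12/5)²·(6/5)²·(3·(18/5)·6-(3·(18/5)+(12/5))·(6/5))/(6·6³·5000) = -11628/9765625 m
Load 2 — applied couple M₀=19 kN·m at a=4 m (b=L-a=2):
  y_2 = (R_Ax³/6 - M_Ax²/2)/EI  [x≤a] with R_A=38/9, M_A=19/3 = ((38/9)·(6/5)³/6 - (19/3)·(6/5)²/2)/5000 = -209/312500 m
Load 3 — uniform load w=8 kN/m over full span:
  y_3 = -wx²(L-x)²/(24EI) = -8·(6/5)²·(6-(6/5))²/(24·5000) = -864/390625 m
Superposition: y = Σ y_i = -159037/39062500 m ≈ -0.004071 m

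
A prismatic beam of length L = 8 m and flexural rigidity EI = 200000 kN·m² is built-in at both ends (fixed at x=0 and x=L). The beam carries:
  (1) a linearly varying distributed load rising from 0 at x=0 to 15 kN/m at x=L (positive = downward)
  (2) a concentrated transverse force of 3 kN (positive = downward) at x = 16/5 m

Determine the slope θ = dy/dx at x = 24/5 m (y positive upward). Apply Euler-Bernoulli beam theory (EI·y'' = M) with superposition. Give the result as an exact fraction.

θ(24/5) = 696/9765625 rad

Load 1 — triangular load w₀=15 kN/m (0→w₀ over full span):
  θ_1 = -w₀(2x(L-x)(L-2x)(x+2L)+x²(L-x)²)/(120LEI) = -15·(2·(24/5)·(8-(24/5))·(8-2·(24/5))·((24/5)+2·8)+(24/5)²·(8-(24/5))²)/(120·8·200000) = 24/390625 rad
Load 2 — point force P=3 kN at a=16/5 m (b=L-a=24/5):
  θ_2 = Pa²(L-x)(2bL-(3b+a)(L-x))/(2L³EI)  [x>a] = 3·(16/5)²·(8-(24/5))·(2·(24/5)·8-(3·(24/5)+(16/5))·(8-(24/5)))/(2·8³·200000) = 96/9765625 rad
Superposition: θ = Σ θ_i = 696/9765625 rad ≈ 0.000071 rad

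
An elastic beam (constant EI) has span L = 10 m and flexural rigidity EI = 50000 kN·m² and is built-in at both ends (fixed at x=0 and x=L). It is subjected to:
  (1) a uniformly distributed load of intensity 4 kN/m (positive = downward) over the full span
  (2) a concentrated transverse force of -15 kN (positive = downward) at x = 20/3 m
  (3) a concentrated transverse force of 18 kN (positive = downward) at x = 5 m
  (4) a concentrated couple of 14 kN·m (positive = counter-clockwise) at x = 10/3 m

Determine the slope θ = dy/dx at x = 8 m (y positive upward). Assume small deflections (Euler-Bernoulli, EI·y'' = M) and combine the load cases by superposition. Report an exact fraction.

θ(8) = 1403/2250000 rad

Load 1 — uniform load w=4 kN/m over full span:
  θ_1 = -wx(L-x)(L-2x)/(12EI) = -4·8·(10-8)·(10-2·8)/(12·50000) = 2/3125 rad
Load 2 — point force P=-15 kN at a=20/3 m (b=L-a=10/3):
  θ_2 = Pa²(L-x)(2bL-(3b+a)(L-x))/(2L³EI)  [x>a] = (-15)·(20/3)²·(10-8)·(2·(10/3)·10-(3·(10/3)+(20/3))·(10-8))/(2·10³·50000) = -1/2250 rad
Load 3 — point force P=18 kN at a=5 m (b=L-a=5):
  θ_3 = Pa²(L-x)(2bL-(3b+a)(L-x))/(2L³EI)  [x>a] = 18·5²·(10-8)·(2·5·10-(3·5+5)·(10-8))/(2·10³·50000) = 27/50000 rad
Load 4 — applied couple M₀=14 kN·m at a=10/3 m (b=L-a=20/3):
  θ_4 = (R_Ax²/2 - M_Ax - M₀(x-a))/EI  [x>a] with R_A=28/15, M_A=0 = ((28/15)·8²/2 - 0·8 - 14·(8-(10/3)))/50000 = -7/62500 rad
Superposition: θ = Σ θ_i = 1403/2250000 rad ≈ 0.000624 rad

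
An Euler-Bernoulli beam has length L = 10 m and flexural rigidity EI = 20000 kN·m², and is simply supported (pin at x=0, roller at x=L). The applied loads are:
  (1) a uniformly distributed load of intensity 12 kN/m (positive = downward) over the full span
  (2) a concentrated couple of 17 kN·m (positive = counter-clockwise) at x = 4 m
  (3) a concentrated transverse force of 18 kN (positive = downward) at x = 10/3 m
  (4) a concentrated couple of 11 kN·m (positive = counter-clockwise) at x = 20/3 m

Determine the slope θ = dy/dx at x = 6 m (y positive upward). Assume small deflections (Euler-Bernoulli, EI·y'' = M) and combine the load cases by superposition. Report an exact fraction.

Load 1 — uniform load w=12 kN/m over full span:
  θ_1 = -w(L³-6Lx²+4x³)/(24EI) = -12·(10³-6·10·6²+4·6³)/(24·20000) = 37/5000 rad
Load 2 — applied couple M₀=17 kN·m at a=4 m (b=L-a=6):
  θ_2 = (M₀x²/(2L)-M₀(x-a)+C₁)/EI  [x>a] with C₁=M₀(3b²-L²)/(6L)=34/15 = (17·6²/(2·10)-17·(6-4)+(34/15))/20000 = -17/300000 rad
Load 3 — point force P=18 kN at a=10/3 m (b=L-a=20/3):
  θ_3 = -Pa(2L²-6Lx+3x²+a²)/(6LEI)  [x>a] = -18·(10/3)·(2·10²-6·10·6+3·6²+(10/3)²)/(6·10·20000) = 23/11250 rad
Load 4 — applied couple M₀=11 kN·m at a=20/3 m (b=L-a=10/3):
  θ_4 = (M₀x²/(2L)+C₁)/EI  [x≤a] with C₁=M₀(3b²-L²)/(6L)=-110/9 = (11·6²/(2·10)+(-110/9))/20000 = 341/900000 rad
Superposition: θ = Σ θ_i = 293/30000 rad ≈ 0.009767 rad

θ(6) = 293/30000 rad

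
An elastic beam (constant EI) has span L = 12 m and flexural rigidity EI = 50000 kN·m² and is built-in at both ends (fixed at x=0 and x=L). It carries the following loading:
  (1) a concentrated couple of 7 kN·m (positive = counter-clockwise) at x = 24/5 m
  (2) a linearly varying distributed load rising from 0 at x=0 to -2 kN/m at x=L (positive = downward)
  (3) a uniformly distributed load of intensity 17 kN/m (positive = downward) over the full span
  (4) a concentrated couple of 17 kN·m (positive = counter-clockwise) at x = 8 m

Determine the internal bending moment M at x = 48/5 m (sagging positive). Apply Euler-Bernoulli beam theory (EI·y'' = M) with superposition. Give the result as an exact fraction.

Load 1 — applied couple M₀=7 kN·m at a=24/5 m (b=L-a=36/5):
  M_1 = R_Ax - M_A - M₀  [x>a] with R_A=21/25, M_A=21/25 = (21/25)·(48/5) - (21/25) - 7 = 28/125 kN·m
Load 2 — triangular load w₀=-2 kN/m (0→w₀ over full span):
  M_2 = 3w₀Lx/20 - w₀L²/30 - w₀x³/(6L) = 3·(-2)·12·(48/5)/20 - (-2)·12²/30 - (-2)·(48/5)³/(6·12) = -48/125 kN·m
Load 3 — uniform load w=17 kN/m over full span:
  M_3 = wLx/2 - wL²/12 - wx²/2 = 17·12·(48/5)/2 - 17·12²/12 - 17·(48/5)²/2 = -204/25 kN·m
Load 4 — applied couple M₀=17 kN·m at a=8 m (b=L-a=4):
  M_4 = R_Ax - M_A - M₀  [x>a] with R_A=17/9, M_A=17/3 = (17/9)·(48/5) - (17/3) - 17 = -68/15 kN·m
Superposition: M = Σ M_i = -964/75 kN·m ≈ -12.853333 kN·m

M(48/5) = -964/75 kN·m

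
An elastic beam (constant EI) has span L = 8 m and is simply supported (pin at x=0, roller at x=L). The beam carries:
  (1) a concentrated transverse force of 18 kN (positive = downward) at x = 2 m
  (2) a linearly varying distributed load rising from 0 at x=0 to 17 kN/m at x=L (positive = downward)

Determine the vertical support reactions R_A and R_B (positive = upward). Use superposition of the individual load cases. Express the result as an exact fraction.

R_A = 217/6 kN, R_B = 299/6 kN

Load 1 — point force P=18 kN at a=2 m (b=L-a=6):
  R_A = Pb/L = 18·6/8 = 27/2 kN
  R_B = Pa/L = 18·2/8 = 9/2 kN
Load 2 — triangular load w₀=17 kN/m (0→w₀ over full span):
  R_A = w₀L/6 = 17·8/6 = 68/3 kN
  R_B = w₀L/3 = 17·8/3 = 136/3 kN
Superposition: R_A = 217/6 kN, R_B = 299/6 kN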